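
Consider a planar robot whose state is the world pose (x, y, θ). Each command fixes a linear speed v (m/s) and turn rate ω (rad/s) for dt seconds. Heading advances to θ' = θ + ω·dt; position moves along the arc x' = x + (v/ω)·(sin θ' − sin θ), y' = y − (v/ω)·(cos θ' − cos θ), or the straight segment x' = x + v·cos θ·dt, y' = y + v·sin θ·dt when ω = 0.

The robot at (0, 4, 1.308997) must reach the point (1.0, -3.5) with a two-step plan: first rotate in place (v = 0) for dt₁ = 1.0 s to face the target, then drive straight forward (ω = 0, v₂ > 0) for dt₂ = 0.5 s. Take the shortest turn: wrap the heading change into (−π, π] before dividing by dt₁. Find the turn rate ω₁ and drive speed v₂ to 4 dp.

ω₁ = -2.7472, v₂ = 15.1327

heading to target = atan2(-3.5−4, 1−0) = -1.4382
Δθ = wrap(-1.4382 − 1.3090) = -2.7472; ω₁ = Δθ/dt₁ = -2.7472
distance = √((1−0)² + (-3.5−4)²) = 7.5664; v₂ = distance/dt₂ = 15.1327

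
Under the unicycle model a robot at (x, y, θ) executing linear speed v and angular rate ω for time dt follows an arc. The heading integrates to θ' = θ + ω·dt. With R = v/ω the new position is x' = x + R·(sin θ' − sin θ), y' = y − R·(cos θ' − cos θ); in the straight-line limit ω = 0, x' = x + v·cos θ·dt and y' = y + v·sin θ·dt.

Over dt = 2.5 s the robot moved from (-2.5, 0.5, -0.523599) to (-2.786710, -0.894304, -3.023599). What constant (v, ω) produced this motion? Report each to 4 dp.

v = 0.7500, ω = -1.0000

Δθ = -3.023599 − -0.523599 = -2.500000
ω = Δθ/dt = -2.500000/2.5 = -1.0000
R = −Δy/(cos θ' − cos θ) = -0.7500
v = R·ω = -0.7500·-1.0000 = 0.7500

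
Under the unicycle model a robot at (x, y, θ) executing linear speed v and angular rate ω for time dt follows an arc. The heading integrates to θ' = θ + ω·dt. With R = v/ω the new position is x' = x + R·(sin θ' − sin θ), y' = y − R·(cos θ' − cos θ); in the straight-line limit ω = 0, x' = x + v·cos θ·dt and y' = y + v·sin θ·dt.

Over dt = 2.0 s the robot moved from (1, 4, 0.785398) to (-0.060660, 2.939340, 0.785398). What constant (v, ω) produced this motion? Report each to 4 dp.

Δθ = 0.785398 − 0.785398 = 0.000000
ω = Δθ/dt = 0.000000/2.0 = 0.0000
ω = 0 → v = (Δx·cos θ + Δy·sin θ)/dt = -0.7500

v = -0.7500, ω = 0.0000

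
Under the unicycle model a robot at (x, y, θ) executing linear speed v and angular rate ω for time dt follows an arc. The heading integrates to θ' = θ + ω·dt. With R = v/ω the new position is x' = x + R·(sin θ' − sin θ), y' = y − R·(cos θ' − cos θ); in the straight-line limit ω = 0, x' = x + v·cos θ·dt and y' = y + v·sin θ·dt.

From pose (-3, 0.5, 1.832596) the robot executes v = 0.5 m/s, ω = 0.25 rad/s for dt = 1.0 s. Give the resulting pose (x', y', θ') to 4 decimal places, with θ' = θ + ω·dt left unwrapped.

(-3.1881, 0.9619, 2.0826)

θ' = 1.8326 + 0.25·1.0 = 2.0826
R = v/ω = 0.5/0.25 = 2.0000
x' = -3 + 2.0000·(sin 2.0826 − sin 1.8326) = -3.1881
y' = 0.5 − 2.0000·(cos 2.0826 − cos 1.8326) = 0.9619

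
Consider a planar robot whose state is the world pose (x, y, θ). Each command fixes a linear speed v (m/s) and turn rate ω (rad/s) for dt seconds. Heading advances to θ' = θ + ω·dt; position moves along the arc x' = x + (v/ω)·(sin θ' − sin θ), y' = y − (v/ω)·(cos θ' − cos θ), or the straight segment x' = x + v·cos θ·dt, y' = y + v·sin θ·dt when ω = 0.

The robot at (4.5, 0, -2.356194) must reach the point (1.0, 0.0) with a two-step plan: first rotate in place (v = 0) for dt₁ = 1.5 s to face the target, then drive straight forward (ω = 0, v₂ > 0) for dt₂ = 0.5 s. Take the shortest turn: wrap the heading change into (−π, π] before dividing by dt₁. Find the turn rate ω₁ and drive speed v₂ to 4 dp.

heading to target = atan2(0−0, 1−4.5) = 3.1416
Δθ = wrap(3.1416 − -2.3562) = -0.7854; ω₁ = Δθ/dt₁ = -0.5236
distance = √((1−4.5)² + (0−0)²) = 3.5000; v₂ = distance/dt₂ = 7.0000

ω₁ = -0.5236, v₂ = 7.0000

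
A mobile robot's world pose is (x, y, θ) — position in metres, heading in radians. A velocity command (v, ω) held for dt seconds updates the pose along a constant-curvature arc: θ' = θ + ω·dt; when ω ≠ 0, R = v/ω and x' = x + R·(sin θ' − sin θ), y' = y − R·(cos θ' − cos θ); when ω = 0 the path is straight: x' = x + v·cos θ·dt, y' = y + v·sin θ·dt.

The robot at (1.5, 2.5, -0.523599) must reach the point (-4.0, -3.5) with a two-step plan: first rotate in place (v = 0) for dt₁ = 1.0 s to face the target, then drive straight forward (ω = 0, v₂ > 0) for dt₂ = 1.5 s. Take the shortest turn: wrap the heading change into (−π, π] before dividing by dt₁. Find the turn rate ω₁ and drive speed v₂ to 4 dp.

heading to target = atan2(-3.5−2.5, -4−1.5) = -2.3127
Δθ = wrap(-2.3127 − -0.5236) = -1.7891; ω₁ = Δθ/dt₁ = -1.7891
distance = √((-4−1.5)² + (-3.5−2.5)²) = 8.1394; v₂ = distance/dt₂ = 5.4263

ω₁ = -1.7891, v₂ = 5.4263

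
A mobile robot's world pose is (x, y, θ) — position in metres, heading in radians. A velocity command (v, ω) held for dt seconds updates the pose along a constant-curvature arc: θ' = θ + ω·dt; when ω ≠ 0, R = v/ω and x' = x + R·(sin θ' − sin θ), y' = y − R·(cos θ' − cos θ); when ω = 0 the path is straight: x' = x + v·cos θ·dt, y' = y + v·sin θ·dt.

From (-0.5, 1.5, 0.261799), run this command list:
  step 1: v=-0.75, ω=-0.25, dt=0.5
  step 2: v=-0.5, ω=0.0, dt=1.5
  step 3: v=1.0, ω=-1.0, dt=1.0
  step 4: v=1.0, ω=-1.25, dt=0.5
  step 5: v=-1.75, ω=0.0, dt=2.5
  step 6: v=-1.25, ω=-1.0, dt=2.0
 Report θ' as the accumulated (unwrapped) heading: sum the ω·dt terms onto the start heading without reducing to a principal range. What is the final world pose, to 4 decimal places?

(0.7847, 6.1677, -3.4882)

step 1: θ'=0.1368 (R=3.0000) → pose (-0.8673, 1.4258, 0.1368)
step 2: θ'=0.1368 (straight) → pose (-1.6103, 1.3235, 0.1368)
step 3: θ'=-0.8632 (R=-1.0000) → pose (-0.7140, 0.9829, -0.8632)
step 4: θ'=-1.4882 (R=-0.8000) → pose (-0.5247, 0.5289, -1.4882)
step 5: θ'=-1.4882 (straight) → pose (-0.8856, 4.8890, -1.4882)
step 6: θ'=-3.4882 (R=1.2500) → pose (0.7847, 6.1677, -3.4882)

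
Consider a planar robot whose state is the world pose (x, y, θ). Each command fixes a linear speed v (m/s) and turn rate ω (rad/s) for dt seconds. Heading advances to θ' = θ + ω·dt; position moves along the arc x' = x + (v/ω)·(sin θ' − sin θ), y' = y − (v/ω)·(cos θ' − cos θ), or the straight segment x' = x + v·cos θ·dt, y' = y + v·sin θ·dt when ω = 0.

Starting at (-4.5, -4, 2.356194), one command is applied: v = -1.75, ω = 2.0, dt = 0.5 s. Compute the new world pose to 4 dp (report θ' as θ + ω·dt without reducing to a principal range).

θ' = 2.3562 + 2.0·0.5 = 3.3562
R = v/ω = -1.75/2.0 = -0.8750
x' = -4.5 + -0.8750·(sin 3.3562 − sin 2.3562) = -3.6949
y' = -4 − -0.8750·(cos 3.3562 − cos 2.3562) = -4.2362

(-3.6949, -4.2362, 3.3562)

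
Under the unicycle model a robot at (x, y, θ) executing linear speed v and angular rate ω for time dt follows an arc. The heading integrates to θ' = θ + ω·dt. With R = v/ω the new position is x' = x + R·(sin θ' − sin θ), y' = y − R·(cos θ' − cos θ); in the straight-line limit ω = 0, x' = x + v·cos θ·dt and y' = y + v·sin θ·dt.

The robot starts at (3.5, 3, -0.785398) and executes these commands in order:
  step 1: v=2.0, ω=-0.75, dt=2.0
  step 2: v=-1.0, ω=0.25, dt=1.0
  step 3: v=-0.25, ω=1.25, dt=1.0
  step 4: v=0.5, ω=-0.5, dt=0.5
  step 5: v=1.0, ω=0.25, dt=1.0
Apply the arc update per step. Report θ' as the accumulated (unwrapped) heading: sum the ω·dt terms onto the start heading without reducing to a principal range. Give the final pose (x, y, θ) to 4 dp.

(4.9107, -0.5577, -0.7854)

step 1: θ'=-2.2854 (R=-2.6667) → pose (3.6287, -0.6331, -2.2854)
step 2: θ'=-2.0354 (R=-4.0000) → pose (4.1832, 0.1959, -2.0354)
step 3: θ'=-0.7854 (R=-0.2000) → pose (4.1459, 0.4269, -0.7854)
step 4: θ'=-1.0354 (R=-1.0000) → pose (4.2988, 0.2300, -1.0354)
step 5: θ'=-0.7854 (R=4.0000) → pose (4.9107, -0.5577, -0.7854)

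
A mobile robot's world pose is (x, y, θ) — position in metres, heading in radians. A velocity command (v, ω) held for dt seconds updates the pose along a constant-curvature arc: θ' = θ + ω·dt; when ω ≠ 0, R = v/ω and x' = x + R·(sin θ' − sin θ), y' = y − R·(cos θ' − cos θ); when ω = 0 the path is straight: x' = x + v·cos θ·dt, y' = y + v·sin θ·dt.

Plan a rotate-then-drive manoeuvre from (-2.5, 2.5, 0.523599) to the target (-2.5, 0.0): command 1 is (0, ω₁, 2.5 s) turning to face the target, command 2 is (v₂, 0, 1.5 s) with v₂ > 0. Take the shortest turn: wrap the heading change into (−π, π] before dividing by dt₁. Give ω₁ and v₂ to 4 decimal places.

ω₁ = -0.8378, v₂ = 1.6667

heading to target = atan2(0−2.5, -2.5−-2.5) = -1.5708
Δθ = wrap(-1.5708 − 0.5236) = -2.0944; ω₁ = Δθ/dt₁ = -0.8378
distance = √((-2.5−-2.5)² + (0−2.5)²) = 2.5000; v₂ = distance/dt₂ = 1.6667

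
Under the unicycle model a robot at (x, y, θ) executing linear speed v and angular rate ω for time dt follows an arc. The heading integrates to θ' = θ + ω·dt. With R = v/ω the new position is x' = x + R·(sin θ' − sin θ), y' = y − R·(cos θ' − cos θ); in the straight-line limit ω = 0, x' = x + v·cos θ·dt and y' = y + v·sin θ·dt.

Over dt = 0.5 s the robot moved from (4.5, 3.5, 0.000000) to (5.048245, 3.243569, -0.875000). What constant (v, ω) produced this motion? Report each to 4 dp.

Δθ = -0.875000 − 0.000000 = -0.875000
ω = Δθ/dt = -0.875000/0.5 = -1.7500
R = Δx/(sin θ' − sin θ) = -0.7143
v = R·ω = -0.7143·-1.7500 = 1.2500

v = 1.2500, ω = -1.7500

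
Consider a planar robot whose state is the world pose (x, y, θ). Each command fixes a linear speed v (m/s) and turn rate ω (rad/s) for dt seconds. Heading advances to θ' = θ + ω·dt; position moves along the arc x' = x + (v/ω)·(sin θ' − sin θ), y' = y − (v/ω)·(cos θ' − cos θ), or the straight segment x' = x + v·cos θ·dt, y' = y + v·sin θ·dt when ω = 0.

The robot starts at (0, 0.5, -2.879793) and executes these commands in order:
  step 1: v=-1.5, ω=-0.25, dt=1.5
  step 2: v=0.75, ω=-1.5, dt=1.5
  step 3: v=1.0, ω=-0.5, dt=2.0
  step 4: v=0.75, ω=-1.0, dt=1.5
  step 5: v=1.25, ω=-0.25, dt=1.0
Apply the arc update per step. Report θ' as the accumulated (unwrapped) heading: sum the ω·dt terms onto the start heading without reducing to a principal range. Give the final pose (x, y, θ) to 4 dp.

step 1: θ'=-3.2548 (R=6.0000) → pose (2.2307, 0.6660, -3.2548)
step 2: θ'=-5.5048 (R=-0.5000) → pose (1.9361, 1.5189, -5.5048)
step 3: θ'=-6.5048 (R=-2.0000) → pose (3.7799, 2.0459, -6.5048)
step 4: θ'=-8.0048 (R=-0.7500) → pose (4.3566, 1.2015, -8.0048)
step 5: θ'=-8.2548 (R=-5.0000) → pose (4.0171, 0.0019, -8.2548)

(4.0171, 0.0019, -8.2548)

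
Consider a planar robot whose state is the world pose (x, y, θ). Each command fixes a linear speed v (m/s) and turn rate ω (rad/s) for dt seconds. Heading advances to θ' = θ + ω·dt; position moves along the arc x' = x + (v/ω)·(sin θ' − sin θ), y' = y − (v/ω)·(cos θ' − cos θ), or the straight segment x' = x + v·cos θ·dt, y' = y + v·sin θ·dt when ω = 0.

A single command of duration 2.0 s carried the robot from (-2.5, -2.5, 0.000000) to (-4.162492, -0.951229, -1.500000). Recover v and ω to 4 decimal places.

v = -1.2500, ω = -0.7500

Δθ = -1.500000 − 0.000000 = -1.500000
ω = Δθ/dt = -1.500000/2.0 = -0.7500
R = Δx/(sin θ' − sin θ) = 1.6667
v = R·ω = 1.6667·-0.7500 = -1.2500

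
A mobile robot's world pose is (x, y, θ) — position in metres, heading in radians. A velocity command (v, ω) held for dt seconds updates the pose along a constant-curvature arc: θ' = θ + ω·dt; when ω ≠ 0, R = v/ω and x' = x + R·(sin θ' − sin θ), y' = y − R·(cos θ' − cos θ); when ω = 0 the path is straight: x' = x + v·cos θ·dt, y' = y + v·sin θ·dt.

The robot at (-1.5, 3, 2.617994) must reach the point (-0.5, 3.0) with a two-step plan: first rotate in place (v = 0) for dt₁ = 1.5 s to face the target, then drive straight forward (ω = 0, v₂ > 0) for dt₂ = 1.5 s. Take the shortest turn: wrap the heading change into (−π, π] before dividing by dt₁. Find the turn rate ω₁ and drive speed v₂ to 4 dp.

heading to target = atan2(3−3, -0.5−-1.5) = 0.0000
Δθ = wrap(0.0000 − 2.6180) = -2.6180; ω₁ = Δθ/dt₁ = -1.7453
distance = √((-0.5−-1.5)² + (3−3)²) = 1.0000; v₂ = distance/dt₂ = 0.6667

ω₁ = -1.7453, v₂ = 0.6667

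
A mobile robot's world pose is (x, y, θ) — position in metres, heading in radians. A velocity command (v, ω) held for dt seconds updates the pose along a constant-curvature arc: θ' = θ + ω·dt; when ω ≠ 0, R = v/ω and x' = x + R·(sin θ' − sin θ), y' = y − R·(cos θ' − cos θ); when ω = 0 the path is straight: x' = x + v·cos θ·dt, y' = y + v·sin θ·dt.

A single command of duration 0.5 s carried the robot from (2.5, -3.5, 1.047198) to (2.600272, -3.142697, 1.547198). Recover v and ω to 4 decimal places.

Δθ = 1.547198 − 1.047198 = 0.500000
ω = Δθ/dt = 0.500000/0.5 = 1.0000
R = −Δy/(cos θ' − cos θ) = 0.7500
v = R·ω = 0.7500·1.0000 = 0.7500

v = 0.7500, ω = 1.0000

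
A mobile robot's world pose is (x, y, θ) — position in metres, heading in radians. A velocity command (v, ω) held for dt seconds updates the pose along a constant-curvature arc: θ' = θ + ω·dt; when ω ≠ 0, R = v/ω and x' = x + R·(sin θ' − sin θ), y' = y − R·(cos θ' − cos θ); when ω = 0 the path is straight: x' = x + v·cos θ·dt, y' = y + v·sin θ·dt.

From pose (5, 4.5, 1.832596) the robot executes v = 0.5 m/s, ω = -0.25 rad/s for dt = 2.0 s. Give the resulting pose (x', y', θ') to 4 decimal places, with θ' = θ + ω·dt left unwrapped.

(4.9883, 5.4895, 1.3326)

θ' = 1.8326 + -0.25·2.0 = 1.3326
R = v/ω = 0.5/-0.25 = -2.0000
x' = 5 + -2.0000·(sin 1.3326 − sin 1.8326) = 4.9883
y' = 4.5 − -2.0000·(cos 1.3326 − cos 1.8326) = 5.4895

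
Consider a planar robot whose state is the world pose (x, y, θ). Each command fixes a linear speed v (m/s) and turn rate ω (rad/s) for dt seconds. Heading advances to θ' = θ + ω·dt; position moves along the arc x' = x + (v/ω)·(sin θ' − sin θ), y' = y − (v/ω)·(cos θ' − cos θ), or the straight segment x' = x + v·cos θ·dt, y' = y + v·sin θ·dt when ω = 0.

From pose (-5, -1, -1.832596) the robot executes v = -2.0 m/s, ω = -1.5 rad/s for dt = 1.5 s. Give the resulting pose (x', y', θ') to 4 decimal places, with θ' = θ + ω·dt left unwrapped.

(-2.6346, -0.5598, -4.0826)

θ' = -1.8326 + -1.5·1.5 = -4.0826
R = v/ω = -2.0/-1.5 = 1.3333
x' = -5 + 1.3333·(sin -4.0826 − sin -1.8326) = -2.6346
y' = -1 − 1.3333·(cos -4.0826 − cos -1.8326) = -0.5598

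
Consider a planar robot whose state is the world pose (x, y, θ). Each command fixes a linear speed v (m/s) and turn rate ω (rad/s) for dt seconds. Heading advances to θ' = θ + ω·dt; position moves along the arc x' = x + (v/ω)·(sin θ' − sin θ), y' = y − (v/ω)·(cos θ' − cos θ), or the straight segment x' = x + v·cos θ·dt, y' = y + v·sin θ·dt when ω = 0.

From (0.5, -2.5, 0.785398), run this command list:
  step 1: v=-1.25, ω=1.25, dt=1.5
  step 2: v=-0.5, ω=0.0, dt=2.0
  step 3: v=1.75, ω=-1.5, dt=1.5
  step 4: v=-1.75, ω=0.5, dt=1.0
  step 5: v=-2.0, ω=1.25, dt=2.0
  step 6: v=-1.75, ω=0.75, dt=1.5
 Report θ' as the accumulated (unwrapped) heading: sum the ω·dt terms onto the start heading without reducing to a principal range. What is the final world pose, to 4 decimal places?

step 1: θ'=2.6604 (R=-1.0000) → pose (0.7443, -4.0935, 2.6604)
step 2: θ'=2.6604 (straight) → pose (1.6307, -4.5564, 2.6604)
step 3: θ'=0.4104 (R=-1.1667) → pose (1.7052, -2.4524, 0.4104)
step 4: θ'=0.9104 (R=-3.5000) → pose (0.3375, -3.5148, 0.9104)
step 5: θ'=3.4104 (R=-1.6000) → pose (2.0260, -6.0388, 3.4104)
step 6: θ'=4.5354 (R=-2.3333) → pose (3.7032, -4.2001, 4.5354)

(3.7032, -4.2001, 4.5354)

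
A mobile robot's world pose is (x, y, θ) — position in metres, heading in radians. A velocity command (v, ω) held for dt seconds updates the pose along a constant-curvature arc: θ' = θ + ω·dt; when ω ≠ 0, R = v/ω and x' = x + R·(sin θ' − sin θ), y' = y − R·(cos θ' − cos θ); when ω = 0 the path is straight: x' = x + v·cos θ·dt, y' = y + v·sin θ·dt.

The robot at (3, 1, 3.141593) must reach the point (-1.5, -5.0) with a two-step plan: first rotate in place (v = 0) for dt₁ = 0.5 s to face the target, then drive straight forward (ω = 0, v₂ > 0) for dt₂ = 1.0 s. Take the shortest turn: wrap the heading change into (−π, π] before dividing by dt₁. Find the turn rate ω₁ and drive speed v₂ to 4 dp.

heading to target = atan2(-5−1, -1.5−3) = -2.2143
Δθ = wrap(-2.2143 − 3.1416) = 0.9273; ω₁ = Δθ/dt₁ = 1.8546
distance = √((-1.5−3)² + (-5−1)²) = 7.5000; v₂ = distance/dt₂ = 7.5000

ω₁ = 1.8546, v₂ = 7.5000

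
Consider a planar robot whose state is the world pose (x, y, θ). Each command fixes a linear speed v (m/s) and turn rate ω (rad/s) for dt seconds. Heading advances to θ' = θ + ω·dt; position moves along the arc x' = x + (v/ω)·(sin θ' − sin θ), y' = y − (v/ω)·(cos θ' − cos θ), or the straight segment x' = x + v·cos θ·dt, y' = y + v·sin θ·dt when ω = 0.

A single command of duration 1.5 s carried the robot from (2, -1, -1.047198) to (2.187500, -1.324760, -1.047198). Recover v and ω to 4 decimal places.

Δθ = -1.047198 − -1.047198 = 0.000000
ω = Δθ/dt = 0.000000/1.5 = 0.0000
ω = 0 → v = (Δx·cos θ + Δy·sin θ)/dt = 0.2500

v = 0.2500, ω = 0.0000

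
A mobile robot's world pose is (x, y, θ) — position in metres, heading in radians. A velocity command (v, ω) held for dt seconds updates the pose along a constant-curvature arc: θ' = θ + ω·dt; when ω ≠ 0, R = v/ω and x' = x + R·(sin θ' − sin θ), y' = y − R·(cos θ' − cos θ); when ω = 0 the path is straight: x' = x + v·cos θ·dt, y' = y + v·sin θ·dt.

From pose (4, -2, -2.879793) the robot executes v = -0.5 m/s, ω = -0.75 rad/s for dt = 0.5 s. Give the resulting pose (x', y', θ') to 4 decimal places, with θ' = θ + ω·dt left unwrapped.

(4.2479, -1.9816, -3.2548)

θ' = -2.8798 + -0.75·0.5 = -3.2548
R = v/ω = -0.5/-0.75 = 0.6667
x' = 4 + 0.6667·(sin -3.2548 − sin -2.8798) = 4.2479
y' = -2 − 0.6667·(cos -3.2548 − cos -2.8798) = -1.9816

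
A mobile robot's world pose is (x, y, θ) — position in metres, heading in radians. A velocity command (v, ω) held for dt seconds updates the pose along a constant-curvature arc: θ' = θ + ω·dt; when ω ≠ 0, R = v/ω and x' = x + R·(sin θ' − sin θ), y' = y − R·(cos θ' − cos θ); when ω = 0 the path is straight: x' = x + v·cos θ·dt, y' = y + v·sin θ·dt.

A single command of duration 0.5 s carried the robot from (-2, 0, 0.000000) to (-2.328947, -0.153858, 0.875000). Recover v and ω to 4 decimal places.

v = -0.7500, ω = 1.7500

Δθ = 0.875000 − 0.000000 = 0.875000
ω = Δθ/dt = 0.875000/0.5 = 1.7500
R = Δx/(sin θ' − sin θ) = -0.4286
v = R·ω = -0.4286·1.7500 = -0.7500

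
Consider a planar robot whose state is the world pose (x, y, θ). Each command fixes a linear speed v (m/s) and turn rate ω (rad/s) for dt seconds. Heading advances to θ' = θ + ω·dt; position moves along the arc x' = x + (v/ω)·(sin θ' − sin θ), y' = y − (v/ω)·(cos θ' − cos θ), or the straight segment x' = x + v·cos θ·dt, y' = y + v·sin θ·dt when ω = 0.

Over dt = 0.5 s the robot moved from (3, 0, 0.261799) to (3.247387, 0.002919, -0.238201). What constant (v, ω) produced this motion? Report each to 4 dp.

Δθ = -0.238201 − 0.261799 = -0.500000
ω = Δθ/dt = -0.500000/0.5 = -1.0000
R = Δx/(sin θ' − sin θ) = -0.5000
v = R·ω = -0.5000·-1.0000 = 0.5000

v = 0.5000, ω = -1.0000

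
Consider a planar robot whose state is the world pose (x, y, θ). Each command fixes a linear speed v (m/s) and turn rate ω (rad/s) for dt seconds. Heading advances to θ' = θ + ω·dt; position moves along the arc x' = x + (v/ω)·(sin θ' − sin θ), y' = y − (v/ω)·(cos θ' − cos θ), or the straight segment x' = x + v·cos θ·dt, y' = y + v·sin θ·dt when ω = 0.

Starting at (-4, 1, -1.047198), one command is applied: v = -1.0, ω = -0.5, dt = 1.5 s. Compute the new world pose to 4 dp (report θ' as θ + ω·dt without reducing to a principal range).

(-4.2169, 2.4489, -1.7972)

θ' = -1.0472 + -0.5·1.5 = -1.7972
R = v/ω = -1.0/-0.5 = 2.0000
x' = -4 + 2.0000·(sin -1.7972 − sin -1.0472) = -4.2169
y' = 1 − 2.0000·(cos -1.7972 − cos -1.0472) = 2.4489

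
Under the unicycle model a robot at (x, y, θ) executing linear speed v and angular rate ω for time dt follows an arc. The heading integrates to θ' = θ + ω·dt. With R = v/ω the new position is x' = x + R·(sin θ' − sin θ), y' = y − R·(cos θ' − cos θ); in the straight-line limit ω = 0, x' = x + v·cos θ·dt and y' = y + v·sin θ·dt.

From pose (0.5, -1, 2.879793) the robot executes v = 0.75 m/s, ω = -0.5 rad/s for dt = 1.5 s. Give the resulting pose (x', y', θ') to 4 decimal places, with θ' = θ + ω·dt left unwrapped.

(-0.3835, -0.3466, 2.1298)

θ' = 2.8798 + -0.5·1.5 = 2.1298
R = v/ω = 0.75/-0.5 = -1.5000
x' = 0.5 + -1.5000·(sin 2.1298 − sin 2.8798) = -0.3835
y' = -1 − -1.5000·(cos 2.1298 − cos 2.8798) = -0.3466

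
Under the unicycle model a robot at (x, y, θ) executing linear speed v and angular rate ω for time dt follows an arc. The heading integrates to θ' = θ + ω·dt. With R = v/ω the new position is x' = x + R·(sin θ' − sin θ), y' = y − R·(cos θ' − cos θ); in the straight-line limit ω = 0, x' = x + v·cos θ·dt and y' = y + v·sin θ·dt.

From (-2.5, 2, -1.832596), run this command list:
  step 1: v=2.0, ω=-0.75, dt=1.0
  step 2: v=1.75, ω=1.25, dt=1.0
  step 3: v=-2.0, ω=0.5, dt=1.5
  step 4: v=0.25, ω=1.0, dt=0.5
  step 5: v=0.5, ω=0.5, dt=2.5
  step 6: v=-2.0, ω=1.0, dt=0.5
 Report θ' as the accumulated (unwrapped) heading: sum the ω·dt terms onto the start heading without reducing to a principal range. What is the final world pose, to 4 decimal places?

step 1: θ'=-2.5826 (R=-2.6667) → pose (-3.6616, 0.4294, -2.5826)
step 2: θ'=-1.3326 (R=1.4000) → pose (-4.2796, -1.0878, -1.3326)
step 3: θ'=-0.5826 (R=-4.0000) → pose (-5.9659, 1.3085, -0.5826)
step 4: θ'=-0.0826 (R=0.2500) → pose (-5.8489, 1.2681, -0.0826)
step 5: θ'=1.1674 (R=1.0000) → pose (-4.8467, 1.8722, 1.1674)
step 6: θ'=1.6674 (R=-2.0000) → pose (-4.9979, 0.8942, 1.6674)

(-4.9979, 0.8942, 1.6674)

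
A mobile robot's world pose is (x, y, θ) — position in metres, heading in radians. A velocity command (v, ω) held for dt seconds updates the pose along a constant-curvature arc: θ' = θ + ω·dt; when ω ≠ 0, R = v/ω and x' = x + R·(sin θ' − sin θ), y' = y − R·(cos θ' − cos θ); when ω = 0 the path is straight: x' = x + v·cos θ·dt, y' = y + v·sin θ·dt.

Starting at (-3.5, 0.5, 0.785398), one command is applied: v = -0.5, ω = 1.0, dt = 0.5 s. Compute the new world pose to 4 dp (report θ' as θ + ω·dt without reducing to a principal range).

θ' = 0.7854 + 1.0·0.5 = 1.2854
R = v/ω = -0.5/1.0 = -0.5000
x' = -3.5 + -0.5000·(sin 1.2854 − sin 0.7854) = -3.6262
y' = 0.5 − -0.5000·(cos 1.2854 − cos 0.7854) = 0.2872

(-3.6262, 0.2872, 1.2854)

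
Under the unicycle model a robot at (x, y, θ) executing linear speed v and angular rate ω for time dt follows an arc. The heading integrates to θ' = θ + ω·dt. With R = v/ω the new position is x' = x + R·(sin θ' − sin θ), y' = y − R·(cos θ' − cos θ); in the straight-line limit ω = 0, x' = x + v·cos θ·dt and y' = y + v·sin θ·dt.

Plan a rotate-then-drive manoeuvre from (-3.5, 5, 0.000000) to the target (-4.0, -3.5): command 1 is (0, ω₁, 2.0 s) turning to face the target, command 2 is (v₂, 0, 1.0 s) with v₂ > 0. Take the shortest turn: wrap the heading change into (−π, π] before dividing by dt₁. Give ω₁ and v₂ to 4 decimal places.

heading to target = atan2(-3.5−5, -4−-3.5) = -1.6296
Δθ = wrap(-1.6296 − 0.0000) = -1.6296; ω₁ = Δθ/dt₁ = -0.8148
distance = √((-4−-3.5)² + (-3.5−5)²) = 8.5147; v₂ = distance/dt₂ = 8.5147

ω₁ = -0.8148, v₂ = 8.5147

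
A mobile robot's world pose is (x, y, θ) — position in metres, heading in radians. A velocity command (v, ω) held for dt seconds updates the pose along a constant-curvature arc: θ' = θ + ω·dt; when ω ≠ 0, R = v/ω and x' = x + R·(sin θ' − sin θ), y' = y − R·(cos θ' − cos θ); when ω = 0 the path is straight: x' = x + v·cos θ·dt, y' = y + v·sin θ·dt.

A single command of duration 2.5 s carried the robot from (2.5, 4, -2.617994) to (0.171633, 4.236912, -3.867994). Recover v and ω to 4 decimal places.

v = 1.0000, ω = -0.5000

Δθ = -3.867994 − -2.617994 = -1.250000
ω = Δθ/dt = -1.250000/2.5 = -0.5000
R = Δx/(sin θ' − sin θ) = -2.0000
v = R·ω = -2.0000·-0.5000 = 1.0000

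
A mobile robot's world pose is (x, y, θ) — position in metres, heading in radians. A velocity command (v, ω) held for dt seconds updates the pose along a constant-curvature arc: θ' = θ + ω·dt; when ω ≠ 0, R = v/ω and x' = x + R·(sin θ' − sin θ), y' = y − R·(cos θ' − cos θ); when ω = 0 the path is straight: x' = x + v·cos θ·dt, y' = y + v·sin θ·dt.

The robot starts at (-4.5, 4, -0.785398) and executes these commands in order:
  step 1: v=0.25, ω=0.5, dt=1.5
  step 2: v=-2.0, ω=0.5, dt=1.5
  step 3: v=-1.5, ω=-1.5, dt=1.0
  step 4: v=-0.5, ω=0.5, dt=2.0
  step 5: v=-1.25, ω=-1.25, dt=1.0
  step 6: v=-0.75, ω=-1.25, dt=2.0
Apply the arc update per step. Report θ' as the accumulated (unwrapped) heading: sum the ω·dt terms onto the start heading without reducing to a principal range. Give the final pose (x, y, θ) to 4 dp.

(-9.5362, 4.5231, -3.5354)

step 1: θ'=-0.0354 (R=0.5000) → pose (-4.1641, 3.8539, -0.0354)
step 2: θ'=0.7146 (R=-4.0000) → pose (-6.9270, 2.8778, 0.7146)
step 3: θ'=-0.7854 (R=1.0000) → pose (-8.2894, 2.9260, -0.7854)
step 4: θ'=0.2146 (R=-1.0000) → pose (-9.2095, 3.1960, 0.2146)
step 5: θ'=-1.0354 (R=1.0000) → pose (-10.2825, 3.6629, -1.0354)
step 6: θ'=-3.5354 (R=0.6000) → pose (-9.5362, 4.5231, -3.5354)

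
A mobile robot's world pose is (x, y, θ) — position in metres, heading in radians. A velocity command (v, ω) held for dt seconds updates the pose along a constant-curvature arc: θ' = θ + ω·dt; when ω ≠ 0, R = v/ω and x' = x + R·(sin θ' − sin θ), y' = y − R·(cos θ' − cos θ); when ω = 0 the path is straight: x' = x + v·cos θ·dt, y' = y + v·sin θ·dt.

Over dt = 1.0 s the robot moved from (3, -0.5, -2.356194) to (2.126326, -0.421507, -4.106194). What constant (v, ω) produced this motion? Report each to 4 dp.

Δθ = -4.106194 − -2.356194 = -1.750000
ω = Δθ/dt = -1.750000/1.0 = -1.7500
R = Δx/(sin θ' − sin θ) = -0.5714
v = R·ω = -0.5714·-1.7500 = 1.0000

v = 1.0000, ω = -1.7500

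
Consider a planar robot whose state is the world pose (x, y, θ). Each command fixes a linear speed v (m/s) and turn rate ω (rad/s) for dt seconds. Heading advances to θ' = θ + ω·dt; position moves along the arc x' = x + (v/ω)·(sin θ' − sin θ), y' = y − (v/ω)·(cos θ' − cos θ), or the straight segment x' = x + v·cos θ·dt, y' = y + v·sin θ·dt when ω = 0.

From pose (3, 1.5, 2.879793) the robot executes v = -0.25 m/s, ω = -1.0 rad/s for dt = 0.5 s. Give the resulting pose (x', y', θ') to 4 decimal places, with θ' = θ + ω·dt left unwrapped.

(3.1079, 1.4394, 2.3798)

θ' = 2.8798 + -1.0·0.5 = 2.3798
R = v/ω = -0.25/-1.0 = 0.2500
x' = 3 + 0.2500·(sin 2.3798 − sin 2.8798) = 3.1079
y' = 1.5 − 0.2500·(cos 2.3798 − cos 2.8798) = 1.4394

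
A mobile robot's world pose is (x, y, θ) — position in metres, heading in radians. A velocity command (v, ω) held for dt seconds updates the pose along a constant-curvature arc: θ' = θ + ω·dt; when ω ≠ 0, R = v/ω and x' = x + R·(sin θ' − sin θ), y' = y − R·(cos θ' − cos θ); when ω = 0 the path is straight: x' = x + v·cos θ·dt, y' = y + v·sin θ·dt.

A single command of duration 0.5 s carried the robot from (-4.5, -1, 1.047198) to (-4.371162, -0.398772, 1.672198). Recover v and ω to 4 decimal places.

v = 1.2500, ω = 1.2500

Δθ = 1.672198 − 1.047198 = 0.625000
ω = Δθ/dt = 0.625000/0.5 = 1.2500
R = −Δy/(cos θ' − cos θ) = 1.0000
v = R·ω = 1.0000·1.2500 = 1.2500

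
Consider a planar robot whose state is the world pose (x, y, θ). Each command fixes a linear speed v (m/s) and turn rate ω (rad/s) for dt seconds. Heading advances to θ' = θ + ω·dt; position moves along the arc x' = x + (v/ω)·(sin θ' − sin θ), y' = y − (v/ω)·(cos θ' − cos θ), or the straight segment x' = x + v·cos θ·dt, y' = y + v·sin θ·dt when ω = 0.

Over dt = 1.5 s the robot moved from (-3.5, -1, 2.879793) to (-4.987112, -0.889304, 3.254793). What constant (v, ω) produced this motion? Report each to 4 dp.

Δθ = 3.254793 − 2.879793 = 0.375000
ω = Δθ/dt = 0.375000/1.5 = 0.2500
R = Δx/(sin θ' − sin θ) = 4.0000
v = R·ω = 4.0000·0.2500 = 1.0000

v = 1.0000, ω = 0.2500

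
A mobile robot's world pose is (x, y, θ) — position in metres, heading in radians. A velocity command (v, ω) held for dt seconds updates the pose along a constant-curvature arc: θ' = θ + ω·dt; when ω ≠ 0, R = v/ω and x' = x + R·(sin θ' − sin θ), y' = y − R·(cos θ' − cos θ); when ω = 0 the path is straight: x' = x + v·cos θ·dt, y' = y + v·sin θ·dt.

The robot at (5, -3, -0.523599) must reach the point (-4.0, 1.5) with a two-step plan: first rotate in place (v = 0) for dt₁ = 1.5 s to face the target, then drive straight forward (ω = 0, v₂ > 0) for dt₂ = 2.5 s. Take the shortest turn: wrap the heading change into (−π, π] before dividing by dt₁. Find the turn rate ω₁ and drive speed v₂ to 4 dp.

heading to target = atan2(1.5−-3, -4−5) = 2.6779
Δθ = wrap(2.6779 − -0.5236) = -3.0816; ω₁ = Δθ/dt₁ = -2.0544
distance = √((-4−5)² + (1.5−-3)²) = 10.0623; v₂ = distance/dt₂ = 4.0249

ω₁ = -2.0544, v₂ = 4.0249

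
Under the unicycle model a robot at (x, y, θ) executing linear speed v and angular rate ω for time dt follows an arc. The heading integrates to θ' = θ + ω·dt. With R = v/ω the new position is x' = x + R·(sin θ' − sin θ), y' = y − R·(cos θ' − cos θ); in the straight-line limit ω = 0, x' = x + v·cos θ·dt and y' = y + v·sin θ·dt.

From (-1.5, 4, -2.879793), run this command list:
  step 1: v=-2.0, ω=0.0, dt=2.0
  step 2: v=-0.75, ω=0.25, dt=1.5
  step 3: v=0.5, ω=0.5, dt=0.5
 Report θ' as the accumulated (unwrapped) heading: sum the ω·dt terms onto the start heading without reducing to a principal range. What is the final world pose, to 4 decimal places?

(3.1907, 5.3489, -2.2548)

step 1: θ'=-2.8798 (straight) → pose (2.3637, 5.0353, -2.8798)
step 2: θ'=-2.5048 (R=-3.0000) → pose (3.3711, 5.5210, -2.5048)
step 3: θ'=-2.2548 (R=1.0000) → pose (3.1907, 5.3489, -2.2548)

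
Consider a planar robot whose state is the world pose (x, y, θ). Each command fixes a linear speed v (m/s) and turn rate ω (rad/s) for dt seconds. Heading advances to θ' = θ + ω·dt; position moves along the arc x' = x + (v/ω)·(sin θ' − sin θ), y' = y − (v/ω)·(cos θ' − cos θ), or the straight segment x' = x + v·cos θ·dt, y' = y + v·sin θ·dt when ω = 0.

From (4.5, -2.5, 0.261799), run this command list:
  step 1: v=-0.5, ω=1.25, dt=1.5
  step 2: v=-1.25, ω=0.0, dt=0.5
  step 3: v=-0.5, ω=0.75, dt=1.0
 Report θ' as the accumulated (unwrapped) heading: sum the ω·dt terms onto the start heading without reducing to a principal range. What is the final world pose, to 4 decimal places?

step 1: θ'=2.1368 (R=-0.4000) → pose (4.2659, -3.1009, 2.1368)
step 2: θ'=2.1368 (straight) → pose (4.6011, -3.6284, 2.1368)
step 3: θ'=2.8868 (R=-0.6667) → pose (4.9957, -3.9160, 2.8868)

(4.9957, -3.9160, 2.8868)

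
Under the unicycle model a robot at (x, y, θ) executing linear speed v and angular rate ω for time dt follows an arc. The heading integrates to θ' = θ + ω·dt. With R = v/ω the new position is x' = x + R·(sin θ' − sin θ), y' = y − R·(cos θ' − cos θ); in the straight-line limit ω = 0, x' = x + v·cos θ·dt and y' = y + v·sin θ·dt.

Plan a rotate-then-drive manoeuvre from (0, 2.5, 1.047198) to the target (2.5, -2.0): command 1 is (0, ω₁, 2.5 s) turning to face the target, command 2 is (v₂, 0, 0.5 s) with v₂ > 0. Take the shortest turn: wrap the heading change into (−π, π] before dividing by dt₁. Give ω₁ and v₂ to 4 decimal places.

heading to target = atan2(-2−2.5, 2.5−0) = -1.0637
Δθ = wrap(-1.0637 − 1.0472) = -2.1109; ω₁ = Δθ/dt₁ = -0.8444
distance = √((2.5−0)² + (-2−2.5)²) = 5.1478; v₂ = distance/dt₂ = 10.2956

ω₁ = -0.8444, v₂ = 10.2956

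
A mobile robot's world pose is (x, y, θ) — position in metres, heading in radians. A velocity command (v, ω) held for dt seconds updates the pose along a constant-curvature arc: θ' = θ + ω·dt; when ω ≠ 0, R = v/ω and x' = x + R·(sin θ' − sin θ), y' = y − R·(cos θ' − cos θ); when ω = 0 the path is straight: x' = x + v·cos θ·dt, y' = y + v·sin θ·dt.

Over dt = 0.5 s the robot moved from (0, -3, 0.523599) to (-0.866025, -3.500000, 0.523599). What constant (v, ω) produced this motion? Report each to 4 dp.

v = -2.0000, ω = 0.0000

Δθ = 0.523599 − 0.523599 = 0.000000
ω = Δθ/dt = 0.000000/0.5 = 0.0000
ω = 0 → v = (Δx·cos θ + Δy·sin θ)/dt = -2.0000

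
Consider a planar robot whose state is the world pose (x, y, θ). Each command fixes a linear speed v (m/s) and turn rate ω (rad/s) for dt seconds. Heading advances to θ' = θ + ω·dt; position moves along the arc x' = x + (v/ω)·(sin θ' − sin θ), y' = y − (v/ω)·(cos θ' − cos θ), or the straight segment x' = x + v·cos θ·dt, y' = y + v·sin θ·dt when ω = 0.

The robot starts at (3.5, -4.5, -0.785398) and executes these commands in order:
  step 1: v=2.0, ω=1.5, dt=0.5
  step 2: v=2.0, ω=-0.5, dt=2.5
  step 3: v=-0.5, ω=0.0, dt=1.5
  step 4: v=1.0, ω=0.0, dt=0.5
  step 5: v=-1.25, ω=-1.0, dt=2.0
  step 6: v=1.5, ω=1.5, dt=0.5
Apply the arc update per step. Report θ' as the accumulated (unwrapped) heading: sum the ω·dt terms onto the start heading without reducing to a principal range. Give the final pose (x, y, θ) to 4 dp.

step 1: θ'=-0.0354 (R=1.3333) → pose (4.3956, -4.8897, -0.0354)
step 2: θ'=-1.2854 (R=-4.0000) → pose (8.0923, -7.7610, -1.2854)
step 3: θ'=-1.2854 (straight) → pose (7.8811, -7.0414, -1.2854)
step 4: θ'=-1.2854 (straight) → pose (8.0219, -7.5211, -1.2854)
step 5: θ'=-3.2854 (R=1.2500) → pose (9.4004, -5.9321, -3.2854)
step 6: θ'=-2.5354 (R=1.0000) → pose (8.6874, -6.1000, -2.5354)

(8.6874, -6.1000, -2.5354)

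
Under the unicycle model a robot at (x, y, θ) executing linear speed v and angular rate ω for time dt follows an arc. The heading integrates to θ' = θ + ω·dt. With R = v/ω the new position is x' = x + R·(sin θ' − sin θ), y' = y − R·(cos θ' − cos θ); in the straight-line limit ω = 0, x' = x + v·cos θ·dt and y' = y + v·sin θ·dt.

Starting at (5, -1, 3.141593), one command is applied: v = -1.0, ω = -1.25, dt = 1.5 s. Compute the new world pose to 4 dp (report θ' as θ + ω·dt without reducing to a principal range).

(5.7633, -2.0396, 1.2666)

θ' = 3.1416 + -1.25·1.5 = 1.2666
R = v/ω = -1.0/-1.25 = 0.8000
x' = 5 + 0.8000·(sin 1.2666 − sin 3.1416) = 5.7633
y' = -1 − 0.8000·(cos 1.2666 − cos 3.1416) = -2.0396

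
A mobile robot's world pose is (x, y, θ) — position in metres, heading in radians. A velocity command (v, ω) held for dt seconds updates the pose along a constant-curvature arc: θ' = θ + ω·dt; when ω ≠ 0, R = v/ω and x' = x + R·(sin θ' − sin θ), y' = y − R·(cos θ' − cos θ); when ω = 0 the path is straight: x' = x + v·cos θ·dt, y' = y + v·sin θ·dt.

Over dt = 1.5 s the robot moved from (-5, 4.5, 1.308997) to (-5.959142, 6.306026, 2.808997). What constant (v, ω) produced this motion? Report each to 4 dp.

v = 1.5000, ω = 1.0000

Δθ = 2.808997 − 1.308997 = 1.500000
ω = Δθ/dt = 1.500000/1.5 = 1.0000
R = −Δy/(cos θ' − cos θ) = 1.5000
v = R·ω = 1.5000·1.0000 = 1.5000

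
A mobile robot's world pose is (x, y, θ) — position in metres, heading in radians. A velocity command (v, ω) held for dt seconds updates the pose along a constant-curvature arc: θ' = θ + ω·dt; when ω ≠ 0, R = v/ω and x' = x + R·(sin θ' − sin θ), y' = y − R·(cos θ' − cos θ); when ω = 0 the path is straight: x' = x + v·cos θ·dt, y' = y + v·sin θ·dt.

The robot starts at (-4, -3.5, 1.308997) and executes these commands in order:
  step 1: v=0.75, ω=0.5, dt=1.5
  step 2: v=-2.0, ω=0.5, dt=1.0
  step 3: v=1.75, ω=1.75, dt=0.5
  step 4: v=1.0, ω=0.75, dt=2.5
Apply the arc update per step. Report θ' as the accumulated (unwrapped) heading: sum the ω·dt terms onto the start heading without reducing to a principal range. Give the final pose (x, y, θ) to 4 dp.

(-4.3493, -5.7756, 5.3090)

step 1: θ'=2.0590 (R=1.5000) → pose (-4.1241, -2.4082, 2.0590)
step 2: θ'=2.5590 (R=-4.0000) → pose (-2.7922, -3.8722, 2.5590)
step 3: θ'=3.4340 (R=1.0000) → pose (-3.6306, -3.7497, 3.4340)
step 4: θ'=5.3090 (R=1.3333) → pose (-4.3493, -5.7756, 5.3090)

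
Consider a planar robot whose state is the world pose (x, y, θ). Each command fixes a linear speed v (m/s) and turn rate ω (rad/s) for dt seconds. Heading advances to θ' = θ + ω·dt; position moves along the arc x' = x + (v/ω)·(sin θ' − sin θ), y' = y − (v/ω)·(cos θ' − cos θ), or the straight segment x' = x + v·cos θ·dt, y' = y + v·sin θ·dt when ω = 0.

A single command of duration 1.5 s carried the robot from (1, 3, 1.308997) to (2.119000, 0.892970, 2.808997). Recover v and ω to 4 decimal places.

Δθ = 2.808997 − 1.308997 = 1.500000
ω = Δθ/dt = 1.500000/1.5 = 1.0000
R = −Δy/(cos θ' − cos θ) = -1.7500
v = R·ω = -1.7500·1.0000 = -1.7500

v = -1.7500, ω = 1.0000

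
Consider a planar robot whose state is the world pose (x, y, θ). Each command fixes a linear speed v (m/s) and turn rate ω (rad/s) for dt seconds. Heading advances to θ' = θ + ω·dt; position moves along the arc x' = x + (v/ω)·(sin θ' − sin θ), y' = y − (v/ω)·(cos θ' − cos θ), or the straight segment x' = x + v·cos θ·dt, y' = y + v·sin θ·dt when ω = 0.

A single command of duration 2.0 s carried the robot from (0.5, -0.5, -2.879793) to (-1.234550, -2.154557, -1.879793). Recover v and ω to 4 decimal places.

v = 1.2500, ω = 0.5000

Δθ = -1.879793 − -2.879793 = 1.000000
ω = Δθ/dt = 1.000000/2.0 = 0.5000
R = Δx/(sin θ' − sin θ) = 2.5000
v = R·ω = 2.5000·0.5000 = 1.2500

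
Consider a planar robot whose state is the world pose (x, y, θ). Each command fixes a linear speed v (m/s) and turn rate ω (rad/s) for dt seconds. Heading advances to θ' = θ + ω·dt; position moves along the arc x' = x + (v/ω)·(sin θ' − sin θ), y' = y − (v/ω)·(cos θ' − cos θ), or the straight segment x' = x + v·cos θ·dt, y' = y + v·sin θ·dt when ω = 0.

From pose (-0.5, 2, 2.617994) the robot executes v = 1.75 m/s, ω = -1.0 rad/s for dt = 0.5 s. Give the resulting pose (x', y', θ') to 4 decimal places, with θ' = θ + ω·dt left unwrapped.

θ' = 2.6180 + -1.0·0.5 = 2.1180
R = v/ω = 1.75/-1.0 = -1.7500
x' = -0.5 + -1.7500·(sin 2.1180 − sin 2.6180) = -1.1195
y' = 2 − -1.7500·(cos 2.1180 − cos 2.6180) = 2.6050

(-1.1195, 2.6050, 2.1180)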